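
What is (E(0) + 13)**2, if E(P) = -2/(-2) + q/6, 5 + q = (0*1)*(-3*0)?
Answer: 6241/36 ≈ 173.36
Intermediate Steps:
q = -5 (q = -5 + (0*1)*(-3*0) = -5 + 0*0 = -5 + 0 = -5)
E(P) = 1/6 (E(P) = -2/(-2) - 5/6 = -2*(-1/2) - 5*1/6 = 1 - 5/6 = 1/6)
(E(0) + 13)**2 = (1/6 + 13)**2 = (79/6)**2 = 6241/36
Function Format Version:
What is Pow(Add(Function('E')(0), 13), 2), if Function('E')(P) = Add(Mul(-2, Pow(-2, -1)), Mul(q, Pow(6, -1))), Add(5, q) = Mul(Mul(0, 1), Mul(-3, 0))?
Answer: Rational(6241, 36) ≈ 173.36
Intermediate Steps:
q = -5 (q = Add(-5, Mul(Mul(0, 1), Mul(-3, 0))) = Add(-5, Mul(0, 0)) = Add(-5, 0) = -5)
Function('E')(P) = Rational(1, 6) (Function('E')(P) = Add(Mul(-2, Pow(-2, -1)), Mul(-5, Pow(6, -1))) = Add(Mul(-2, Rational(-1, 2)), Mul(-5, Rational(1, 6))) = Add(1, Rational(-5, 6)) = Rational(1, 6))
Pow(Add(Function('E')(0), 13), 2) = Pow(Add(Rational(1, 6), 13), 2) = Pow(Rational(79, 6), 2) = Rational(6241, 36)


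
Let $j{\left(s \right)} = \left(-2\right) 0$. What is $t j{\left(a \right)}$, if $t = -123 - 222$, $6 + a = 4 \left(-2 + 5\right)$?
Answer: $0$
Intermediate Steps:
$a = 6$ ($a = -6 + 4 \left(-2 + 5\right) = -6 + 4 \cdot 3 = -6 + 12 = 6$)
$t = -345$
$j{\left(s \right)} = 0$
$t j{\left(a \right)} = \left(-345\right) 0 = 0$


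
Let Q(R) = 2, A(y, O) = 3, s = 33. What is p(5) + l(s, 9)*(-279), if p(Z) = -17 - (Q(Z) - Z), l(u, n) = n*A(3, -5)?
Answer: -7547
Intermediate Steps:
l(u, n) = 3*n (l(u, n) = n*3 = 3*n)
p(Z) = -19 + Z (p(Z) = -17 - (2 - Z) = -17 + (-2 + Z) = -19 + Z)
p(5) + l(s, 9)*(-279) = (-19 + 5) + (3*9)*(-279) = -14 + 27*(-279) = -14 - 7533 = -7547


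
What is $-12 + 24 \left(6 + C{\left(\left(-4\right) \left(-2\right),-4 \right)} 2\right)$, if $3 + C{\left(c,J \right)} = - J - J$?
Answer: $372$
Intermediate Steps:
$C{\left(c,J \right)} = -3 - 2 J$
$-12 + 24 \left(6 + C{\left(\left(-4\right) \left(-2\right),-4 \right)} 2\right) = -12 + 24 \left(6 + \left(-3 - -8\right) 2\right) = -12 + 24 \left(6 + \left(-3 + 8\right) 2\right) = -12 + 24 \left(6 + 5 \cdot 2\right) = -12 + 24 \left(6 + 10\right) = -12 + 24 \cdot 16 = -12 + 384 = 372$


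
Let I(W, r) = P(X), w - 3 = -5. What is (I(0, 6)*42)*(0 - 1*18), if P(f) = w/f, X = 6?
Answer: 252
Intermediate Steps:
w = -2 (w = 3 - 5 = -2)
P(f) = -2/f
I(W, r) = -⅓ (I(W, r) = -2/6 = -2*⅙ = -⅓)
(I(0, 6)*42)*(0 - 1*18) = (-⅓*42)*(0 - 1*18) = -14*(0 - 18) = -14*(-18) = 252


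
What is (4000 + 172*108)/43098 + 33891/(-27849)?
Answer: -138652549/200039367 ≈ -0.69313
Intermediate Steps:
(4000 + 172*108)/43098 + 33891/(-27849) = (4000 + 18576)*(1/43098) + 33891*(-1/27849) = 22576*(1/43098) - 11297/9283 = 11288/21549 - 11297/9283 = -138652549/200039367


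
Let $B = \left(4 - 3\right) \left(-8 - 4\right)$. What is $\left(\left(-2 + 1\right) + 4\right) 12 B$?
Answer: $-432$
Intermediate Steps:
$B = -12$ ($B = 1 \left(-12\right) = -12$)
$\left(\left(-2 + 1\right) + 4\right) 12 B = \left(\left(-2 + 1\right) + 4\right) 12 \left(-12\right) = \left(-1 + 4\right) 12 \left(-12\right) = 3 \cdot 12 \left(-12\right) = 36 \left(-12\right) = -432$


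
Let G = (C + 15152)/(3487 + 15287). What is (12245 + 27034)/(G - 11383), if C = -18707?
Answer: -27311998/7915111 ≈ -3.4506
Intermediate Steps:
G = -395/2086 (G = (-18707 + 15152)/(3487 + 15287) = -3555/18774 = -3555*1/18774 = -395/2086 ≈ -0.18936)
(12245 + 27034)/(G - 11383) = (12245 + 27034)/(-395/2086 - 11383) = 39279/(-23745333/2086) = 39279*(-2086/23745333) = -27311998/7915111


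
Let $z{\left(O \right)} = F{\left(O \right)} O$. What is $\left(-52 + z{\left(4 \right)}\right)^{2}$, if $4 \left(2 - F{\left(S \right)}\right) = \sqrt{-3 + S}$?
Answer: $2025$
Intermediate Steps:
$F{\left(S \right)} = 2 - \frac{\sqrt{-3 + S}}{4}$
$z{\left(O \right)} = O \left(2 - \frac{\sqrt{-3 + O}}{4}\right)$ ($z{\left(O \right)} = \left(2 - \frac{\sqrt{-3 + O}}{4}\right) O = O \left(2 - \frac{\sqrt{-3 + O}}{4}\right)$)
$\left(-52 + z{\left(4 \right)}\right)^{2} = \left(-52 + \frac{1}{4} \cdot 4 \left(8 - \sqrt{-3 + 4}\right)\right)^{2} = \left(-52 + \frac{1}{4} \cdot 4 \left(8 - \sqrt{1}\right)\right)^{2} = \left(-52 + \frac{1}{4} \cdot 4 \left(8 - 1\right)\right)^{2} = \left(-52 + \frac{1}{4} \cdot 4 \cdot 7\right)^{2} = \left(-52 + 7\right)^{2} = \left(-45\right)^{2} = 2025$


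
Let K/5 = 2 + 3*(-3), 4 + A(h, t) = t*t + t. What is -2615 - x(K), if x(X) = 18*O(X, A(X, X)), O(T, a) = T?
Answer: -1985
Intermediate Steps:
A(h, t) = -4 + t + t² (A(h, t) = -4 + (t*t + t) = -4 + (t² + t) = -4 + (t + t²) = -4 + t + t²)
K = -35 (K = 5*(2 + 3*(-3)) = 5*(2 - 9) = 5*(-7) = -35)
x(X) = 18*X
-2615 - x(K) = -2615 - 18*(-35) = -2615 - 1*(-630) = -2615 + 630 = -1985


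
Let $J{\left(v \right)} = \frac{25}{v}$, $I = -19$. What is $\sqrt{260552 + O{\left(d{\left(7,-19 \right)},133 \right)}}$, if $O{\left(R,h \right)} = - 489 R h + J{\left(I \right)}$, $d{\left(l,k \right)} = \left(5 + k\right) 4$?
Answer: $\frac{\sqrt{1408846789}}{19} \approx 1975.5$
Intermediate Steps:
$d{\left(l,k \right)} = 20 + 4 k$
$O{\left(R,h \right)} = - \frac{25}{19} - 489 R h$ ($O{\left(R,h \right)} = - 489 R h + \frac{25}{-19} = - 489 R h + 25 \left(- \frac{1}{19}\right) = - 489 R h - \frac{25}{19} = - \frac{25}{19} - 489 R h$)
$\sqrt{260552 + O{\left(d{\left(7,-19 \right)},133 \right)}} = \sqrt{260552 - \left(\frac{25}{19} + 489 \left(20 + 4 \left(-19\right)\right) 133\right)} = \sqrt{260552 - \left(\frac{25}{19} + 489 \left(20 - 76\right) 133\right)} = \sqrt{260552 - \left(\frac{25}{19} - 3642072\right)} = \sqrt{260552 + \left(- \frac{25}{19} + 3642072\right)} = \sqrt{260552 + \frac{69199343}{19}} = \sqrt{\frac{74149831}{19}} = \frac{\sqrt{1408846789}}{19}$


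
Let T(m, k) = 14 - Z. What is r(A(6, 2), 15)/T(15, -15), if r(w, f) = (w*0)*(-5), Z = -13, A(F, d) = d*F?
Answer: 0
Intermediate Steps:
A(F, d) = F*d
T(m, k) = 27 (T(m, k) = 14 - 1*(-13) = 14 + 13 = 27)
r(w, f) = 0 (r(w, f) = 0*(-5) = 0)
r(A(6, 2), 15)/T(15, -15) = 0/27 = 0*(1/27) = 0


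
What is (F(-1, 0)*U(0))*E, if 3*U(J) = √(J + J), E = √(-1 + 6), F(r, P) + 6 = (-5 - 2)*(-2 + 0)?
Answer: 0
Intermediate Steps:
F(r, P) = 8 (F(r, P) = -6 + (-5 - 2)*(-2 + 0) = -6 - 7*(-2) = -6 + 14 = 8)
E = √5 ≈ 2.2361
U(J) = √2*√J/3 (U(J) = √(J + J)/3 = √(2*J)/3 = (√2*√J)/3 = √2*√J/3)
(F(-1, 0)*U(0))*E = (8*(√2*√0/3))*√5 = (8*((⅓)*√2*0))*√5 = (8*0)*√5 = 0*√5 = 0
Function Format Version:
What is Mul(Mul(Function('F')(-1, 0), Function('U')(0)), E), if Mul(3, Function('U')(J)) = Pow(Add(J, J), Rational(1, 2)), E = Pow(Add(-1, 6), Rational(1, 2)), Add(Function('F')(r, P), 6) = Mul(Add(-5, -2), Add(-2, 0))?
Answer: 0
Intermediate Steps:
Function('F')(r, P) = 8 (Function('F')(r, P) = Add(-6, Mul(Add(-5, -2), Add(-2, 0))) = Add(-6, Mul(-7, -2)) = Add(-6, 14) = 8)
E = Pow(5, Rational(1, 2)) ≈ 2.2361
Function('U')(J) = Mul(Rational(1, 3), Pow(2, Rational(1, 2)), Pow(J, Rational(1, 2))) (Function('U')(J) = Mul(Rational(1, 3), Pow(Add(J, J), Rational(1, 2))) = Mul(Rational(1, 3), Pow(Mul(2, J), Rational(1, 2))) = Mul(Rational(1, 3), Mul(Pow(2, Rational(1, 2)), Pow(J, Rational(1, 2)))) = Mul(Rational(1, 3), Pow(2, Rational(1, 2)), Pow(J, Rational(1, 2))))
Mul(Mul(Function('F')(-1, 0), Function('U')(0)), E) = Mul(Mul(8, Mul(Rational(1, 3), Pow(2, Rational(1, 2)), Pow(0, Rational(1, 2)))), Pow(5, Rational(1, 2))) = Mul(Mul(8, Mul(Rational(1, 3), Pow(2, Rational(1, 2)), 0)), Pow(5, Rational(1, 2))) = Mul(Mul(8, 0), Pow(5, Rational(1, 2))) = Mul(0, Pow(5, Rational(1, 2))) = 0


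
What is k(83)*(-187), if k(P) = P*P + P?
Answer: -1303764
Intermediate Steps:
k(P) = P + P² (k(P) = P² + P = P + P²)
k(83)*(-187) = (83*(1 + 83))*(-187) = (83*84)*(-187) = 6972*(-187) = -1303764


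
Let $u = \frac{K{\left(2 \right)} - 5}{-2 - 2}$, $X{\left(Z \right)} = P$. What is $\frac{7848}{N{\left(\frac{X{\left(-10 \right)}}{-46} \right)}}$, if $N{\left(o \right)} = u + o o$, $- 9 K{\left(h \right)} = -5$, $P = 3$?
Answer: $\frac{149457312}{21241} \approx 7036.3$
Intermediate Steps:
$X{\left(Z \right)} = 3$
$K{\left(h \right)} = \frac{5}{9}$ ($K{\left(h \right)} = \left(- \frac{1}{9}\right) \left(-5\right) = \frac{5}{9}$)
$u = \frac{10}{9}$ ($u = \frac{\frac{5}{9} - 5}{-2 - 2} = - \frac{40}{9 \left(-4\right)} = \left(- \frac{40}{9}\right) \left(- \frac{1}{4}\right) = \frac{10}{9} \approx 1.1111$)
$N{\left(o \right)} = \frac{10}{9} + o^{2}$ ($N{\left(o \right)} = \frac{10}{9} + o o = \frac{10}{9} + o^{2}$)
$\frac{7848}{N{\left(\frac{X{\left(-10 \right)}}{-46} \right)}} = \frac{7848}{\frac{10}{9} + \left(\frac{3}{-46}\right)^{2}} = \frac{7848}{\frac{10}{9} + \left(3 \left(- \frac{1}{46}\right)\right)^{2}} = \frac{7848}{\frac{10}{9} + \left(- \frac{3}{46}\right)^{2}} = \frac{7848}{\frac{10}{9} + \frac{9}{2116}} = \frac{7848}{\frac{21241}{19044}} = 7848 \cdot \frac{19044}{21241} = \frac{149457312}{21241}$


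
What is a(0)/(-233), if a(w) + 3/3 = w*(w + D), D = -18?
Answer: 1/233 ≈ 0.0042918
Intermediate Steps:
a(w) = -1 + w*(-18 + w) (a(w) = -1 + w*(w - 18) = -1 + w*(-18 + w))
a(0)/(-233) = (-1 + 0² - 18*0)/(-233) = (-1 + 0 + 0)*(-1/233) = -1*(-1/233) = 1/233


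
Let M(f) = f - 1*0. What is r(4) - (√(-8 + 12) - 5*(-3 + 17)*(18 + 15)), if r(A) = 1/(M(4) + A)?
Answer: 18465/8 ≈ 2308.1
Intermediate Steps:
M(f) = f (M(f) = f + 0 = f)
r(A) = 1/(4 + A)
r(4) - (√(-8 + 12) - 5*(-3 + 17)*(18 + 15)) = 1/(4 + 4) - (√(-8 + 12) - 5*(-3 + 17)*(18 + 15)) = 1/8 - (√4 - 70*33) = ⅛ - (2 - 5*462) = ⅛ - (2 - 2310) = ⅛ - 1*(-2308) = ⅛ + 2308 = 18465/8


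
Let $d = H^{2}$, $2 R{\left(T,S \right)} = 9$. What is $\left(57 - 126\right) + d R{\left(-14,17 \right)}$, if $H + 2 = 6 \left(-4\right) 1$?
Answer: $2973$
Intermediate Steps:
$H = -26$ ($H = -2 + 6 \left(-4\right) 1 = -2 - 24 = -26$)
$R{\left(T,S \right)} = \frac{9}{2}$ ($R{\left(T,S \right)} = \frac{1}{2} \cdot 9 = \frac{9}{2}$)
$d = 676$ ($d = \left(-26\right)^{2} = 676$)
$\left(57 - 126\right) + d R{\left(-14,17 \right)} = \left(57 - 126\right) + 676 \cdot \frac{9}{2} = -69 + 3042 = 2973$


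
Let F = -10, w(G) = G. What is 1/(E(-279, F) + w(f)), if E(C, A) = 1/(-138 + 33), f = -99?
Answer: -105/10396 ≈ -0.010100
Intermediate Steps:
E(C, A) = -1/105 (E(C, A) = 1/(-105) = -1/105)
1/(E(-279, F) + w(f)) = 1/(-1/105 - 99) = 1/(-10396/105) = -105/10396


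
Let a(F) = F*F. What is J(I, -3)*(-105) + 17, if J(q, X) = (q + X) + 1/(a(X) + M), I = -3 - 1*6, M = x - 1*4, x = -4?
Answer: 1172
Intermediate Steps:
a(F) = F²
M = -8 (M = -4 - 1*4 = -4 - 4 = -8)
I = -9 (I = -3 - 6 = -9)
J(q, X) = X + q + 1/(-8 + X²) (J(q, X) = (q + X) + 1/(X² - 8) = (X + q) + 1/(-8 + X²) = X + q + 1/(-8 + X²))
J(I, -3)*(-105) + 17 = ((1 + (-3)³ - 8*(-3) - 8*(-9) - 9*(-3)²)/(-8 + (-3)²))*(-105) + 17 = ((1 - 27 + 24 + 72 - 9*9)/(-8 + 9))*(-105) + 17 = ((1 - 27 + 24 + 72 - 81)/1)*(-105) + 17 = (1*(-11))*(-105) + 17 = -11*(-105) + 17 = 1155 + 17 = 1172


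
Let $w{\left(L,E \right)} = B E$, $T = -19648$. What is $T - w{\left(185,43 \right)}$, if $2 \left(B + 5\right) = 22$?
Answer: $-19906$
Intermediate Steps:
$B = 6$ ($B = -5 + \frac{1}{2} \cdot 22 = -5 + 11 = 6$)
$w{\left(L,E \right)} = 6 E$
$T - w{\left(185,43 \right)} = -19648 - 6 \cdot 43 = -19648 - 258 = -19906$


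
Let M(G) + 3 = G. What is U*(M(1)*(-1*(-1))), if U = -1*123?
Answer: 246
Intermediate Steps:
M(G) = -3 + G
U = -123
U*(M(1)*(-1*(-1))) = -123*(-3 + 1)*(-1*(-1)) = -(-246) = -123*(-2) = 246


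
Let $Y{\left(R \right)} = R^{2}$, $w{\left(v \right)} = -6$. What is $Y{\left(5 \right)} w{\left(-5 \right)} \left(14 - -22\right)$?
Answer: $-5400$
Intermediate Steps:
$Y{\left(5 \right)} w{\left(-5 \right)} \left(14 - -22\right) = 5^{2} \left(-6\right) \left(14 - -22\right) = 25 \left(-6\right) \left(14 + 22\right) = \left(-150\right) 36 = -5400$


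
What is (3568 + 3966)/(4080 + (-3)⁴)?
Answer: 7534/4161 ≈ 1.8106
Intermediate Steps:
(3568 + 3966)/(4080 + (-3)⁴) = 7534/(4080 + 81) = 7534/4161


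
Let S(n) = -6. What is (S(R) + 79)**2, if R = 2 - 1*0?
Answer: 5329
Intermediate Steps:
R = 2 (R = 2 + 0 = 2)
(S(R) + 79)**2 = (-6 + 79)**2 = 73**2 = 5329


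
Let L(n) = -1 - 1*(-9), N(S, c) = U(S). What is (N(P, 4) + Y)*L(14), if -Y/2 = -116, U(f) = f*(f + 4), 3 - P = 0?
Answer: 2024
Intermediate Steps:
P = 3 (P = 3 - 1*0 = 3 + 0 = 3)
U(f) = f*(4 + f)
N(S, c) = S*(4 + S)
L(n) = 8 (L(n) = -1 + 9 = 8)
Y = 232 (Y = -2*(-116) = 232)
(N(P, 4) + Y)*L(14) = (3*(4 + 3) + 232)*8 = (3*7 + 232)*8 = (21 + 232)*8 = 253*8 = 2024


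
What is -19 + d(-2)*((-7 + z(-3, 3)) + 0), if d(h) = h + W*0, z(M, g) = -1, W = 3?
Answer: -3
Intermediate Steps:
d(h) = h (d(h) = h + 3*0 = h + 0 = h)
-19 + d(-2)*((-7 + z(-3, 3)) + 0) = -19 - 2*((-7 - 1) + 0) = -19 - 2*(-8 + 0) = -19 - 2*(-8) = -19 + 16 = -3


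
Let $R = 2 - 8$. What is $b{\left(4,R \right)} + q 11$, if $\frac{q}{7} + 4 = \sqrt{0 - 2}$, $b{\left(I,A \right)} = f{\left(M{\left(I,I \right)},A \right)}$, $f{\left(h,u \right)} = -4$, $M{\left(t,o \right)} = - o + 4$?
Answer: $-312 + 77 i \sqrt{2} \approx -312.0 + 108.89 i$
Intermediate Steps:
$M{\left(t,o \right)} = 4 - o$
$R = -6$ ($R = 2 - 8 = -6$)
$b{\left(I,A \right)} = -4$
$q = -28 + 7 i \sqrt{2}$ ($q = -28 + 7 \sqrt{0 - 2} = -28 + 7 \sqrt{-2} = -28 + 7 i \sqrt{2} \approx -28.0 + 9.8995 i$)
$b{\left(4,R \right)} + q 11 = -4 + \left(-28 + 7 i \sqrt{2}\right) 11 = -4 - \left(308 - 77 i \sqrt{2}\right) = -312 + 77 i \sqrt{2}$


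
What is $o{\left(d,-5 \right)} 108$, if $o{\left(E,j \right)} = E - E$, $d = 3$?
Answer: $0$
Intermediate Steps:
$o{\left(E,j \right)} = 0$
$o{\left(d,-5 \right)} 108 = 0 \cdot 108 = 0$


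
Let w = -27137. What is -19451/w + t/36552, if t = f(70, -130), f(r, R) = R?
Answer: 353722571/495955812 ≈ 0.71321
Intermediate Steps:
t = -130
-19451/w + t/36552 = -19451/(-27137) - 130/36552 = -19451*(-1/27137) - 130*1/36552 = 19451/27137 - 65/18276 = 353722571/495955812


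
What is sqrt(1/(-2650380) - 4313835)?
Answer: I*sqrt(7575648743527606095)/1325190 ≈ 2077.0*I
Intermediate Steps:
sqrt(1/(-2650380) - 4313835) = sqrt(-1/2650380 - 4313835) = sqrt(-11433302007301/2650380) = I*sqrt(7575648743527606095)/1325190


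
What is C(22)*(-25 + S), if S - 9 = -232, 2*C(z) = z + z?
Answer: -5456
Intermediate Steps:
C(z) = z (C(z) = (z + z)/2 = (2*z)/2 = z)
S = -223 (S = 9 - 232 = -223)
C(22)*(-25 + S) = 22*(-25 - 223) = 22*(-248) = -5456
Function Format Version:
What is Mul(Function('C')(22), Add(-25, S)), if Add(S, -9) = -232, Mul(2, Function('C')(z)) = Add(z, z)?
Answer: -5456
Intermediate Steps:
Function('C')(z) = z (Function('C')(z) = Mul(Rational(1, 2), Add(z, z)) = Mul(Rational(1, 2), Mul(2, z)) = z)
S = -223 (S = Add(9, -232) = -223)
Mul(Function('C')(22), Add(-25, S)) = Mul(22, Add(-25, -223)) = Mul(22, -248) = -5456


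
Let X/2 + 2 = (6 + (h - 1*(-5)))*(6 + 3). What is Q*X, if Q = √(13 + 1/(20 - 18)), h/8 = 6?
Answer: 1587*√6 ≈ 3887.3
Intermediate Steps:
h = 48 (h = 8*6 = 48)
X = 1058 (X = -4 + 2*((6 + (48 - 1*(-5)))*(6 + 3)) = -4 + 2*((6 + (48 + 5))*9) = -4 + 2*((6 + 53)*9) = -4 + 2*(59*9) = -4 + 2*531 = -4 + 1062 = 1058)
Q = 3*√6/2 (Q = √(13 + 1/2) = √(13 + ½) = √(27/2) = 3*√6/2 ≈ 3.6742)
Q*X = (3*√6/2)*1058 = 1587*√6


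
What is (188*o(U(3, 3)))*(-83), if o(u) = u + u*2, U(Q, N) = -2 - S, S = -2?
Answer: 0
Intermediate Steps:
U(Q, N) = 0 (U(Q, N) = -2 - 1*(-2) = -2 + 2 = 0)
o(u) = 3*u (o(u) = u + 2*u = 3*u)
(188*o(U(3, 3)))*(-83) = (188*(3*0))*(-83) = (188*0)*(-83) = 0*(-83) = 0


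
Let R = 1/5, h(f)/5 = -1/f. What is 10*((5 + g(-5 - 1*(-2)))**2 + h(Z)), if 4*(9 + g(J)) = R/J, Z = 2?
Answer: 49081/360 ≈ 136.34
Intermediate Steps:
h(f) = -5/f (h(f) = 5*(-1/f) = -5/f)
R = 1/5 ≈ 0.20000
g(J) = -9 + 1/(20*J) (g(J) = -9 + (1/(5*J))/4 = -9 + 1/(20*J))
10*((5 + g(-5 - 1*(-2)))**2 + h(Z)) = 10*((5 + (-9 + 1/(20*(-5 - 1*(-2)))))**2 - 5/2) = 10*((5 + (-9 + 1/(20*(-5 + 2))))**2 - 5*1/2) = 10*((5 + (-9 + (1/20)/(-3)))**2 - 5/2) = 10*((5 + (-9 + (1/20)*(-1/3)))**2 - 5/2) = 10*((5 + (-9 - 1/60))**2 - 5/2) = 10*((5 - 541/60)**2 - 5/2) = 10*((-241/60)**2 - 5/2) = 10*(58081/3600 - 5/2) = 10*(49081/3600) = 49081/360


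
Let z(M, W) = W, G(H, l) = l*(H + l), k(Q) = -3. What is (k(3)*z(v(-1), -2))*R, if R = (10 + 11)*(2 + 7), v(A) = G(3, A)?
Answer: 1134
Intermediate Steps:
v(A) = A*(3 + A)
R = 189 (R = 21*9 = 189)
(k(3)*z(v(-1), -2))*R = -3*(-2)*189 = 6*189 = 1134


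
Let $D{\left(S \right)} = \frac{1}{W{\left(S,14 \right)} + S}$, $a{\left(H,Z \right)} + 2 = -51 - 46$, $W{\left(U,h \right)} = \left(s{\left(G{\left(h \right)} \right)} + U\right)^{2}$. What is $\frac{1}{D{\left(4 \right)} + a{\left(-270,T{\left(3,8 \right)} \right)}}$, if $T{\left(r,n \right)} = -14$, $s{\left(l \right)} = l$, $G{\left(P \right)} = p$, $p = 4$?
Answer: $- \frac{68}{6731} \approx -0.010103$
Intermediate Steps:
$G{\left(P \right)} = 4$
$W{\left(U,h \right)} = \left(4 + U\right)^{2}$
$a{\left(H,Z \right)} = -99$ ($a{\left(H,Z \right)} = -2 - 97 = -99$)
$D{\left(S \right)} = \frac{1}{S + \left(4 + S\right)^{2}}$ ($D{\left(S \right)} = \frac{1}{\left(4 + S\right)^{2} + S} = \frac{1}{S + \left(4 + S\right)^{2}}$)
$\frac{1}{D{\left(4 \right)} + a{\left(-270,T{\left(3,8 \right)} \right)}} = \frac{1}{\frac{1}{4 + \left(4 + 4\right)^{2}} - 99} = \frac{1}{\frac{1}{4 + 8^{2}} - 99} = \frac{1}{\frac{1}{4 + 64} - 99} = \frac{1}{\frac{1}{68} - 99} = \frac{1}{- \frac{6731}{68}} = - \frac{68}{6731}$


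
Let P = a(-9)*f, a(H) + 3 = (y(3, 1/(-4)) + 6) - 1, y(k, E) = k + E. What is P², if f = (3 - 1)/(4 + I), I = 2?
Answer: 361/144 ≈ 2.5069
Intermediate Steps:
y(k, E) = E + k
a(H) = 19/4 (a(H) = -3 + (((1/(-4) + 3) + 6) - 1) = -3 + (((-¼ + 3) + 6) - 1) = -3 + ((11/4 + 6) - 1) = -3 + (35/4 - 1) = -3 + 31/4 = 19/4)
f = ⅓ (f = (3 - 1)/(4 + 2) = 2/6 = 2*(⅙) = ⅓ ≈ 0.33333)
P = 19/12 (P = (19/4)*(⅓) = 19/12 ≈ 1.5833)
P² = (19/12)² = 361/144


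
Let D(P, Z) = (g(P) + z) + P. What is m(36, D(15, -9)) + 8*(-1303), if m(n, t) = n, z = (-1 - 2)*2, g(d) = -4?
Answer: -10388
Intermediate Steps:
z = -6 (z = -3*2 = -6)
D(P, Z) = -10 + P (D(P, Z) = (-4 - 6) + P = -10 + P)
m(36, D(15, -9)) + 8*(-1303) = 36 + 8*(-1303) = 36 - 10424 = -10388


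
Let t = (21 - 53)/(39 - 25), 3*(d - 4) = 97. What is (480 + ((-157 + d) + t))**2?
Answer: 56220004/441 ≈ 1.2748e+5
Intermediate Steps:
d = 109/3 (d = 4 + (1/3)*97 = 4 + 97/3 = 109/3 ≈ 36.333)
t = -16/7 (t = -32/14 = -32*1/14 = -16/7 ≈ -2.2857)
(480 + ((-157 + d) + t))**2 = (480 + ((-157 + 109/3) - 16/7))**2 = (480 + (-362/3 - 16/7))**2 = (480 - 2582/21)**2 = (7498/21)**2 = 56220004/441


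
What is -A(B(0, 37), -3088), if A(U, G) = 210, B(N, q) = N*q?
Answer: -210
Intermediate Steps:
-A(B(0, 37), -3088) = -1*210 = -210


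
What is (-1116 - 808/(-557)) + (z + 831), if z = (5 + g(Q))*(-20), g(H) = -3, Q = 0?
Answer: -180217/557 ≈ -323.55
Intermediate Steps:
z = -40 (z = (5 - 3)*(-20) = 2*(-20) = -40)
(-1116 - 808/(-557)) + (z + 831) = (-1116 - 808/(-557)) + (-40 + 831) = (-1116 - 808*(-1/557)) + 791 = (-1116 + 808/557) + 791 = -620804/557 + 791 = -180217/557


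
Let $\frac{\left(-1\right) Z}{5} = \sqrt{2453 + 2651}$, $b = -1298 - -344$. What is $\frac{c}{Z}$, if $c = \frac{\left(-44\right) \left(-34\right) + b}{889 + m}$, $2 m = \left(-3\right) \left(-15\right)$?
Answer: $- \frac{271 \sqrt{319}}{2907685} \approx -0.0016646$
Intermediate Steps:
$b = -954$ ($b = -1298 + 344 = -954$)
$m = \frac{45}{2}$ ($m = \frac{\left(-3\right) \left(-15\right)}{2} = \frac{1}{2} \cdot 45 = \frac{45}{2} \approx 22.5$)
$c = \frac{1084}{1823}$ ($c = \frac{\left(-44\right) \left(-34\right) - 954}{889 + \frac{45}{2}} = \frac{1496 - 954}{\frac{1823}{2}} = 542 \cdot \frac{2}{1823} = \frac{1084}{1823} \approx 0.59462$)
$Z = - 20 \sqrt{319}$ ($Z = - 5 \sqrt{2453 + 2651} = - 5 \sqrt{5104} = - 5 \cdot 4 \sqrt{319} = - 20 \sqrt{319} \approx -357.21$)
$\frac{c}{Z} = \frac{1084}{1823 \left(- 20 \sqrt{319}\right)} = \frac{1084 \left(- \frac{\sqrt{319}}{6380}\right)}{1823} = - \frac{271 \sqrt{319}}{2907685}$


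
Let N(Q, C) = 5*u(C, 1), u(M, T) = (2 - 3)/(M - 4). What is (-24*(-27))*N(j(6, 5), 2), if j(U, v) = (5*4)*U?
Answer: 1620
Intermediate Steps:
u(M, T) = -1/(-4 + M)
j(U, v) = 20*U
N(Q, C) = -5/(-4 + C) (N(Q, C) = 5*(-1/(-4 + C)) = -5/(-4 + C))
(-24*(-27))*N(j(6, 5), 2) = (-24*(-27))*(-5/(-4 + 2)) = 648*(-5/(-2)) = 648*(-5*(-½)) = 648*(5/2) = 1620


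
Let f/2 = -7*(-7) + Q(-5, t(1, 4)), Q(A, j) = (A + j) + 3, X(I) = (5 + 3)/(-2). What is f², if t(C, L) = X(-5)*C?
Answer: 7396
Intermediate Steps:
X(I) = -4 (X(I) = 8*(-½) = -4)
t(C, L) = -4*C
Q(A, j) = 3 + A + j
f = 86 (f = 2*(-7*(-7) + (3 - 5 - 4*1)) = 2*(49 + (3 - 5 - 4)) = 2*(49 - 6) = 2*43 = 86)
f² = 86² = 7396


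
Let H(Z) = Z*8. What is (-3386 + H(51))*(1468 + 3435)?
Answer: -14601134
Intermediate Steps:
H(Z) = 8*Z
(-3386 + H(51))*(1468 + 3435) = (-3386 + 8*51)*(1468 + 3435) = (-3386 + 408)*4903 = -2978*4903 = -14601134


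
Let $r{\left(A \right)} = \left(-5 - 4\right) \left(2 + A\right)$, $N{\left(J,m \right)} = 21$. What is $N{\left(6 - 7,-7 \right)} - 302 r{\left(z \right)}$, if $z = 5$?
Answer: $19047$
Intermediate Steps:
$r{\left(A \right)} = -18 - 9 A$ ($r{\left(A \right)} = - 9 \left(2 + A\right) = -18 - 9 A$)
$N{\left(6 - 7,-7 \right)} - 302 r{\left(z \right)} = 21 - 302 \left(-18 - 45\right) = 21 - -19026 = 21 + 19026 = 19047$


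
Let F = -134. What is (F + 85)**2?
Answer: 2401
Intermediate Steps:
(F + 85)**2 = (-134 + 85)**2 = (-49)**2 = 2401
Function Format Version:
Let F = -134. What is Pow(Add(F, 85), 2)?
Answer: 2401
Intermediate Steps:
Pow(Add(F, 85), 2) = Pow(Add(-134, 85), 2) = Pow(-49, 2) = 2401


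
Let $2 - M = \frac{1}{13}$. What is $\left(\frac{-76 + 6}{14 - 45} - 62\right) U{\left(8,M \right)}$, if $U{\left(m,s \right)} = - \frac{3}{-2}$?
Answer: $- \frac{2778}{31} \approx -89.613$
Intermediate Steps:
$M = \frac{25}{13}$ ($M = 2 - \frac{1}{13} = \frac{25}{13} \approx 1.9231$)
$U{\left(m,s \right)} = \frac{3}{2}$ ($U{\left(m,s \right)} = \left(-3\right) \left(- \frac{1}{2}\right) = \frac{3}{2}$)
$\left(\frac{-76 + 6}{14 - 45} - 62\right) U{\left(8,M \right)} = \left(\frac{-76 + 6}{14 - 45} - 62\right) \frac{3}{2} = \left(- \frac{70}{-31} - 62\right) \frac{3}{2} = \left(\left(-70\right) \left(- \frac{1}{31}\right) - 62\right) \frac{3}{2} = \left(\frac{70}{31} - 62\right) \frac{3}{2} = \left(- \frac{1852}{31}\right) \frac{3}{2} = - \frac{2778}{31}$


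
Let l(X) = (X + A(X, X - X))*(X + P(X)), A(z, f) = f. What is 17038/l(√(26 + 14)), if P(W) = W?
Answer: 8519/40 ≈ 212.98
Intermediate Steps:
l(X) = 2*X² (l(X) = (X + (X - X))*(X + X) = (X + 0)*(2*X) = X*(2*X) = 2*X²)
17038/l(√(26 + 14)) = 17038/((2*(√(26 + 14))²)) = 17038/((2*(√40)²)) = 17038/((2*(2*√10)²)) = 17038/((2*40)) = 17038/80 = 17038*(1/80) = 8519/40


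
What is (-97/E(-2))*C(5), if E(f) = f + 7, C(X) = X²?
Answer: -485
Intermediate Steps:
E(f) = 7 + f
(-97/E(-2))*C(5) = -97/(7 - 2)*5² = -97/5*25 = -485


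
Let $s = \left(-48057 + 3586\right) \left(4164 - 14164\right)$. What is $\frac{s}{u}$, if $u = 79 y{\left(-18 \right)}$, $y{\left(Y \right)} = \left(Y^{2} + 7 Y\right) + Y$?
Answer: $\frac{22235500}{711} \approx 31274.0$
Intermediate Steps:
$y{\left(Y \right)} = Y^{2} + 8 Y$
$s = 444710000$ ($s = \left(-44471\right) \left(-10000\right) = 444710000$)
$u = 14220$ ($u = 79 \left(- 18 \left(8 - 18\right)\right) = 79 \left(\left(-18\right) \left(-10\right)\right) = 79 \cdot 180 = 14220$)
$\frac{s}{u} = \frac{444710000}{14220} = 444710000 \cdot \frac{1}{14220} = \frac{22235500}{711}$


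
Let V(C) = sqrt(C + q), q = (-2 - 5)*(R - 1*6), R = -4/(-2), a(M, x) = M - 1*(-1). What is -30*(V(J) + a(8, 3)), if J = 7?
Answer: -270 - 30*sqrt(35) ≈ -447.48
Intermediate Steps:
a(M, x) = 1 + M (a(M, x) = M + 1 = 1 + M)
R = 2 (R = -4*(-1/2) = 2)
q = 28 (q = (-2 - 5)*(2 - 1*6) = -7*(2 - 6) = -7*(-4) = 28)
V(C) = sqrt(28 + C) (V(C) = sqrt(C + 28) = sqrt(28 + C))
-30*(V(J) + a(8, 3)) = -30*(sqrt(28 + 7) + (1 + 8)) = -30*(sqrt(35) + 9) = -30*(9 + sqrt(35)) = -270 - 30*sqrt(35)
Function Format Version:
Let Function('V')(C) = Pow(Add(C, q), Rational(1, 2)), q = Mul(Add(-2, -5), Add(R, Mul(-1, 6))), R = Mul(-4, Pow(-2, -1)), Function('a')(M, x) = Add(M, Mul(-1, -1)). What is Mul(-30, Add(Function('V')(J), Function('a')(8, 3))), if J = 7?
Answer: Add(-270, Mul(-30, Pow(35, Rational(1, 2)))) ≈ -447.48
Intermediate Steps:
Function('a')(M, x) = Add(1, M) (Function('a')(M, x) = Add(M, 1) = Add(1, M))
R = 2 (R = Mul(-4, Rational(-1, 2)) = 2)
q = 28 (q = Mul(Add(-2, -5), Add(2, Mul(-1, 6))) = Mul(-7, Add(2, -6)) = Mul(-7, -4) = 28)
Function('V')(C) = Pow(Add(28, C), Rational(1, 2)) (Function('V')(C) = Pow(Add(C, 28), Rational(1, 2)) = Pow(Add(28, C), Rational(1, 2)))
Mul(-30, Add(Function('V')(J), Function('a')(8, 3))) = Mul(-30, Add(Pow(Add(28, 7), Rational(1, 2)), Add(1, 8))) = Mul(-30, Add(Pow(35, Rational(1, 2)), 9)) = Mul(-30, Add(9, Pow(35, Rational(1, 2)))) = Add(-270, Mul(-30, Pow(35, Rational(1, 2))))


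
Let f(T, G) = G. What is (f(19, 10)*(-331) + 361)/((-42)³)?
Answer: 983/24696 ≈ 0.039804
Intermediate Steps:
(f(19, 10)*(-331) + 361)/((-42)³) = (10*(-331) + 361)/((-42)³) = (-3310 + 361)/(-74088) = -2949*(-1/74088) = 983/24696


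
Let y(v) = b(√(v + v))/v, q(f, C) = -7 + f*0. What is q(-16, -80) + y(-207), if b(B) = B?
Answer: -7 - I*√46/69 ≈ -7.0 - 0.098295*I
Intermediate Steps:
q(f, C) = -7 (q(f, C) = -7 + 0 = -7)
y(v) = √2/√v (y(v) = √(v + v)/v = √(2*v)/v = (√2*√v)/v = √2/√v)
q(-16, -80) + y(-207) = -7 + √2/√(-207) = -7 + √2*(-I*√23/69) = -7 - I*√46/69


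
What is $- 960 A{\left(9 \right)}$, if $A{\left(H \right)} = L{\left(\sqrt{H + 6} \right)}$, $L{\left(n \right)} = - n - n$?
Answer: $1920 \sqrt{15} \approx 7436.1$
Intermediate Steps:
$L{\left(n \right)} = - 2 n$
$A{\left(H \right)} = - 2 \sqrt{6 + H}$ ($A{\left(H \right)} = - 2 \sqrt{H + 6} = - 2 \sqrt{6 + H}$)
$- 960 A{\left(9 \right)} = - 960 \left(- 2 \sqrt{6 + 9}\right) = - 960 \left(- 2 \sqrt{15}\right) = 1920 \sqrt{15}$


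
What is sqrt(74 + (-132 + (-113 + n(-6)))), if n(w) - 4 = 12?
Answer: I*sqrt(155) ≈ 12.45*I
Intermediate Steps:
n(w) = 16 (n(w) = 4 + 12 = 16)
sqrt(74 + (-132 + (-113 + n(-6)))) = sqrt(74 + (-132 + (-113 + 16))) = sqrt(74 + (-132 - 97)) = sqrt(74 - 229) = sqrt(-155) = I*sqrt(155)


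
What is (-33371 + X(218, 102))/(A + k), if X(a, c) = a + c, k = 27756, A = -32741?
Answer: 33051/4985 ≈ 6.6301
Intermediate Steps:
(-33371 + X(218, 102))/(A + k) = (-33371 + (218 + 102))/(-32741 + 27756) = (-33371 + 320)/(-4985) = -33051*(-1/4985) = 33051/4985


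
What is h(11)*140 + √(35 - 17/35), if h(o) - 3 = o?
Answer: 1960 + 2*√10570/35 ≈ 1965.9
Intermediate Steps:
h(o) = 3 + o
h(11)*140 + √(35 - 17/35) = (3 + 11)*140 + √(35 - 17/35) = 14*140 + √(35 - 17*1/35) = 1960 + √(35 - 17/35) = 1960 + √(1208/35) = 1960 + 2*√10570/35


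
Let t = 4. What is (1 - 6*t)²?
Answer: 529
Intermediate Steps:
(1 - 6*t)² = (1 - 6*4)² = (1 - 24)² = (-23)² = 529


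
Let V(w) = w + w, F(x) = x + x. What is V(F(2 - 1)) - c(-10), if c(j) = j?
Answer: 14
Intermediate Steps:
F(x) = 2*x
V(w) = 2*w
V(F(2 - 1)) - c(-10) = 2*(2*(2 - 1)) - 1*(-10) = 2*(2*1) + 10 = 2*2 + 10 = 4 + 10 = 14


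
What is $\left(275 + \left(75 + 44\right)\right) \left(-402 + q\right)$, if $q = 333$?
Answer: $-27186$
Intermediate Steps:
$\left(275 + \left(75 + 44\right)\right) \left(-402 + q\right) = \left(275 + \left(75 + 44\right)\right) \left(-402 + 333\right) = \left(275 + 119\right) \left(-69\right) = 394 \left(-69\right) = -27186$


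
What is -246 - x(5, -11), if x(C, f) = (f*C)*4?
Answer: -26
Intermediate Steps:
x(C, f) = 4*C*f (x(C, f) = (C*f)*4 = 4*C*f)
-246 - x(5, -11) = -246 - 4*5*(-11) = -246 - 1*(-220) = -246 + 220 = -26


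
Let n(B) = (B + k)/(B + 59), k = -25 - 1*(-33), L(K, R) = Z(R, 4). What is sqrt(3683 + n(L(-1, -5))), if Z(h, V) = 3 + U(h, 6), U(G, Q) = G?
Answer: sqrt(1329601)/19 ≈ 60.689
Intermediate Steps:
Z(h, V) = 3 + h
L(K, R) = 3 + R
k = 8 (k = -25 + 33 = 8)
n(B) = (8 + B)/(59 + B) (n(B) = (B + 8)/(B + 59) = (8 + B)/(59 + B))
sqrt(3683 + n(L(-1, -5))) = sqrt(3683 + (8 + (3 - 5))/(59 + (3 - 5))) = sqrt(3683 + (8 - 2)/(59 - 2)) = sqrt(3683 + 6/57) = sqrt(3683 + (1/57)*6) = sqrt(3683 + 2/19) = sqrt(69979/19) = sqrt(1329601)/19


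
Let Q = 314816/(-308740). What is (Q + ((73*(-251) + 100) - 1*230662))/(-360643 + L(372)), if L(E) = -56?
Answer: 19210267429/27840552315 ≈ 0.69001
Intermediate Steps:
Q = -78704/77185 (Q = 314816*(-1/308740) = -78704/77185 ≈ -1.0197)
(Q + ((73*(-251) + 100) - 1*230662))/(-360643 + L(372)) = (-78704/77185 + ((73*(-251) + 100) - 1*230662))/(-360643 - 56) = (-78704/77185 + ((-18323 + 100) - 230662))/(-360699) = (-78704/77185 + (-18223 - 230662))*(-1/360699) = (-78704/77185 - 248885)*(-1/360699) = -19210267429/77185*(-1/360699) = 19210267429/27840552315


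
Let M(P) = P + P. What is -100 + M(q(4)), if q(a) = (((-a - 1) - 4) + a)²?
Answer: -50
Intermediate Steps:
q(a) = 25 (q(a) = (((-1 - a) - 4) + a)² = ((-5 - a) + a)² = (-5)² = 25)
M(P) = 2*P
-100 + M(q(4)) = -100 + 2*25 = -100 + 50 = -50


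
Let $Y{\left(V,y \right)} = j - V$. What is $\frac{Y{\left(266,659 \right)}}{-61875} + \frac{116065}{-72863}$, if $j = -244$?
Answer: $- \frac{476290783}{300559875} \approx -1.5847$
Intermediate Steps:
$Y{\left(V,y \right)} = -244 - V$
$\frac{Y{\left(266,659 \right)}}{-61875} + \frac{116065}{-72863} = \frac{-244 - 266}{-61875} + \frac{116065}{-72863} = \left(-244 - 266\right) \left(- \frac{1}{61875}\right) + 116065 \left(- \frac{1}{72863}\right) = \left(-510\right) \left(- \frac{1}{61875}\right) - \frac{116065}{72863} = \frac{34}{4125} - \frac{116065}{72863} = - \frac{476290783}{300559875}$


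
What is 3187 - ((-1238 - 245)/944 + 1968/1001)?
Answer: 3011163219/944944 ≈ 3186.6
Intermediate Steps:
3187 - ((-1238 - 245)/944 + 1968/1001) = 3187 - (-1483*1/944 + 1968*(1/1001)) = 3187 - (-1483/944 + 1968/1001) = 3187 - 1*373309/944944 = 3187 - 373309/944944 = 3011163219/944944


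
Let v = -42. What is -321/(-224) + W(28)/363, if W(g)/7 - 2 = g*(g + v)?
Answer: -164999/27104 ≈ -6.0876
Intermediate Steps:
W(g) = 14 + 7*g*(-42 + g) (W(g) = 14 + 7*(g*(g - 42)) = 14 + 7*(g*(-42 + g)) = 14 + 7*g*(-42 + g))
-321/(-224) + W(28)/363 = -321/(-224) + (14 - 294*28 + 7*28²)/363 = -321*(-1/224) + (14 - 8232 + 7*784)*(1/363) = 321/224 + (14 - 8232 + 5488)*(1/363) = 321/224 - 2730*1/363 = 321/224 - 910/121 = -164999/27104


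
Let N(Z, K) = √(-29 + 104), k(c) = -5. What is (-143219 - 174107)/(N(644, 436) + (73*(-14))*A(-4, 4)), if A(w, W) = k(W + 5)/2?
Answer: -81076793/652795 + 158663*√3/652795 ≈ -123.78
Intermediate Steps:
N(Z, K) = 5*√3 (N(Z, K) = √75 = 5*√3)
A(w, W) = -5/2
(-143219 - 174107)/(N(644, 436) + (73*(-14))*A(-4, 4)) = (-143219 - 174107)/(5*√3 + (73*(-14))*(-5/2)) = -317326/(5*√3 - 1022*(-5/2)) = -317326/(5*√3 + 2555) = -317326/(2555 + 5*√3)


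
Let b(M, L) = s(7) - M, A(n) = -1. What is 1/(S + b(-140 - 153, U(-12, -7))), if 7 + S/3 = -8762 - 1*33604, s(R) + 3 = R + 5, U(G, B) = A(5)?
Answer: -1/126817 ≈ -7.8854e-6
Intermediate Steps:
U(G, B) = -1
s(R) = 2 + R (s(R) = -3 + (R + 5) = -3 + (5 + R) = 2 + R)
b(M, L) = 9 - M (b(M, L) = (2 + 7) - M = 9 - M)
S = -127119 (S = -21 + 3*(-8762 - 1*33604) = -21 + 3*(-8762 - 33604) = -21 + 3*(-42366) = -21 - 127098 = -127119)
1/(S + b(-140 - 153, U(-12, -7))) = 1/(-127119 + (9 - (-140 - 153))) = 1/(-127119 + (9 - 1*(-293))) = 1/(-127119 + (9 + 293)) = 1/(-127119 + 302) = 1/(-126817) = -1/126817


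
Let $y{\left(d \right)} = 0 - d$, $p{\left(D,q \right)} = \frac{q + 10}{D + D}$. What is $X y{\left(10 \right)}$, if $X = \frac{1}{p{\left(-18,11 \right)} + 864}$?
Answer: $- \frac{120}{10361} \approx -0.011582$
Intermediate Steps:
$p{\left(D,q \right)} = \frac{10 + q}{2 D}$
$y{\left(d \right)} = - d$
$X = \frac{12}{10361}$ ($X = \frac{1}{\frac{10 + 11}{2 \left(-18\right)} + 864} = \frac{1}{\frac{1}{2} \left(- \frac{1}{18}\right) 21 + 864} = \frac{1}{- \frac{7}{12} + 864} = \frac{1}{\frac{10361}{12}} = \frac{12}{10361} \approx 0.0011582$)
$X y{\left(10 \right)} = \frac{12 \left(\left(-1\right) 10\right)}{10361} = \frac{12}{10361} \left(-10\right) = - \frac{120}{10361}$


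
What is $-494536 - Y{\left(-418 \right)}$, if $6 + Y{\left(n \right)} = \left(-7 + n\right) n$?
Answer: $-672180$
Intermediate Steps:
$Y{\left(n \right)} = -6 + n \left(-7 + n\right)$ ($Y{\left(n \right)} = -6 + \left(-7 + n\right) n = -6 + n \left(-7 + n\right)$)
$-494536 - Y{\left(-418 \right)} = -494536 - \left(-6 + \left(-418\right)^{2} - -2926\right) = -494536 - \left(-6 + 174724 + 2926\right) = -494536 - 177644 = -672180$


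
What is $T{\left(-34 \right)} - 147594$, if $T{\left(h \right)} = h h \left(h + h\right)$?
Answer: $-226202$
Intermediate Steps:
$T{\left(h \right)} = 2 h^{3}$ ($T{\left(h \right)} = h^{2} \cdot 2 h = 2 h^{3}$)
$T{\left(-34 \right)} - 147594 = 2 \left(-34\right)^{3} - 147594 = 2 \left(-39304\right) - 147594 = -78608 - 147594 = -226202$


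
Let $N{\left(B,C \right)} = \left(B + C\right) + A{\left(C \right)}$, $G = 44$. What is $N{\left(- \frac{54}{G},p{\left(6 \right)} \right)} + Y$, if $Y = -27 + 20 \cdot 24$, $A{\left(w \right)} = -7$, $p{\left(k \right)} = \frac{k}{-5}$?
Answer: $\frac{48793}{110} \approx 443.57$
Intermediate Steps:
$p{\left(k \right)} = - \frac{k}{5}$ ($p{\left(k \right)} = k \left(- \frac{1}{5}\right) = - \frac{k}{5}$)
$Y = 453$ ($Y = -27 + 480 = 453$)
$N{\left(B,C \right)} = -7 + B + C$ ($N{\left(B,C \right)} = \left(B + C\right) - 7 = -7 + B + C$)
$N{\left(- \frac{54}{G},p{\left(6 \right)} \right)} + Y = \left(-7 - \frac{54}{44} - \frac{6}{5}\right) + 453 = \left(-7 - \frac{27}{22} - \frac{6}{5}\right) + 453 = - \frac{1037}{110} + 453 = \frac{48793}{110}$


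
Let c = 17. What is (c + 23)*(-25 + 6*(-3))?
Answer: -1720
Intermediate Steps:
(c + 23)*(-25 + 6*(-3)) = (17 + 23)*(-25 + 6*(-3)) = 40*(-25 - 18) = 40*(-43) = -1720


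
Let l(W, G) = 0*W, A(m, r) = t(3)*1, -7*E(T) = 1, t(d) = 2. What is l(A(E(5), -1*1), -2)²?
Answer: 0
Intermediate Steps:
E(T) = -⅐ (E(T) = -⅐*1 = -⅐)
A(m, r) = 2 (A(m, r) = 2*1 = 2)
l(W, G) = 0
l(A(E(5), -1*1), -2)² = 0² = 0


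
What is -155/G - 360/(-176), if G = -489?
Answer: 25415/10758 ≈ 2.3624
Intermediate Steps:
-155/G - 360/(-176) = -155/(-489) - 360/(-176) = -155*(-1/489) - 360*(-1/176) = 155/489 + 45/22 = 25415/10758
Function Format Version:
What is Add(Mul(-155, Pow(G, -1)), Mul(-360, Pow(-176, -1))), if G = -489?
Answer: Rational(25415, 10758) ≈ 2.3624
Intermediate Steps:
Add(Mul(-155, Pow(G, -1)), Mul(-360, Pow(-176, -1))) = Add(Mul(-155, Pow(-489, -1)), Mul(-360, Pow(-176, -1))) = Add(Mul(-155, Rational(-1, 489)), Mul(-360, Rational(-1, 176))) = Add(Rational(155, 489), Rational(45, 22)) = Rational(25415, 10758)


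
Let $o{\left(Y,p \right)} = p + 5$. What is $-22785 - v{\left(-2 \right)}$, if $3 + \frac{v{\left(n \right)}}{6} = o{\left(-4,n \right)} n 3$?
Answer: $-22659$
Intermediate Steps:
$o{\left(Y,p \right)} = 5 + p$
$v{\left(n \right)} = -18 + 18 n \left(5 + n\right)$ ($v{\left(n \right)} = -18 + 6 \left(5 + n\right) n 3 = -18 + 6 n \left(5 + n\right) 3 = -18 + 6 \cdot 3 n \left(5 + n\right) = -18 + 18 n \left(5 + n\right)$)
$-22785 - v{\left(-2 \right)} = -22785 - \left(-18 + 18 \left(-2\right) \left(5 - 2\right)\right) = -22785 - \left(-18 + 18 \left(-2\right) 3\right) = -22785 - \left(-18 - 108\right) = -22785 - -126 = -22785 + 126 = -22659$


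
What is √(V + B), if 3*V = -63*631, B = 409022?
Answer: √395771 ≈ 629.10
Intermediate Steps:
V = -13251 (V = (-63*631)/3 = (⅓)*(-39753) = -13251)
√(V + B) = √(-13251 + 409022) = √395771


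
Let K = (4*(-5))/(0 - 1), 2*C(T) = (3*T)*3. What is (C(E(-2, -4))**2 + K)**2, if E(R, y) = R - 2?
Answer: 118336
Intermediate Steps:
E(R, y) = -2 + R
C(T) = 9*T/2 (C(T) = ((3*T)*3)/2 = (9*T)/2 = 9*T/2)
K = 20 (K = -20/(-1) = -20*(-1) = 20)
(C(E(-2, -4))**2 + K)**2 = ((9*(-2 - 2)/2)**2 + 20)**2 = (((9/2)*(-4))**2 + 20)**2 = ((-18)**2 + 20)**2 = (324 + 20)**2 = 344**2 = 118336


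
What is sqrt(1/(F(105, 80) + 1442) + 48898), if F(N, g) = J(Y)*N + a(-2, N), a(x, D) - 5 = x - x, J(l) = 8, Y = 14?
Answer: sqrt(255754585649)/2287 ≈ 221.13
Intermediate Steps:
a(x, D) = 5 (a(x, D) = 5 + (x - x) = 5 + 0 = 5)
F(N, g) = 5 + 8*N (F(N, g) = 8*N + 5 = 5 + 8*N)
sqrt(1/(F(105, 80) + 1442) + 48898) = sqrt(1/((5 + 8*105) + 1442) + 48898) = sqrt(1/((5 + 840) + 1442) + 48898) = sqrt(1/(845 + 1442) + 48898) = sqrt(1/2287 + 48898) = sqrt(111829727/2287) = sqrt(255754585649)/2287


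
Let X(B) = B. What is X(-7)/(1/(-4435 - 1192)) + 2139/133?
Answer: 5240876/133 ≈ 39405.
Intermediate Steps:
X(-7)/(1/(-4435 - 1192)) + 2139/133 = -7/(1/(-4435 - 1192)) + 2139/133 = -7/(1/(-5627)) + 2139*(1/133) = -7/(-1/5627) + 2139/133 = -7*(-5627) + 2139/133 = 39389 + 2139/133 = 5240876/133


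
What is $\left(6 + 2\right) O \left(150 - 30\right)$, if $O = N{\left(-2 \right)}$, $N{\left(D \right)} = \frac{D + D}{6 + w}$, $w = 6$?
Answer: $-320$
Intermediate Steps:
$N{\left(D \right)} = \frac{D}{6}$ ($N{\left(D \right)} = \frac{D + D}{6 + 6} = \frac{2 D}{12} = 2 D \frac{1}{12} = \frac{D}{6}$)
$O = - \frac{1}{3}$ ($O = \frac{1}{6} \left(-2\right) = - \frac{1}{3} \approx -0.33333$)
$\left(6 + 2\right) O \left(150 - 30\right) = \left(6 + 2\right) \left(- \frac{1}{3}\right) \left(150 - 30\right) = 8 \left(- \frac{1}{3}\right) 120 = \left(- \frac{8}{3}\right) 120 = -320$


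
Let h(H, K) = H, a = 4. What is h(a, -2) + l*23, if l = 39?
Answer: 901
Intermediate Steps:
h(a, -2) + l*23 = 4 + 39*23 = 4 + 897 = 901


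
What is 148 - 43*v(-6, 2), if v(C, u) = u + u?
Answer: -24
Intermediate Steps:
v(C, u) = 2*u
148 - 43*v(-6, 2) = 148 - 86*2 = 148 - 43*4 = 148 - 172 = -24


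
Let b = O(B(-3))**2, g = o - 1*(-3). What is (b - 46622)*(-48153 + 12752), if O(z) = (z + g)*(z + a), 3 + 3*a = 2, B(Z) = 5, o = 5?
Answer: 13681566074/9 ≈ 1.5202e+9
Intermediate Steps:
a = -1/3 (a = -1 + (1/3)*2 = -1 + 2/3 = -1/3 ≈ -0.33333)
g = 8 (g = 5 - 1*(-3) = 5 + 3 = 8)
O(z) = (8 + z)*(-1/3 + z) (O(z) = (z + 8)*(z - 1/3) = (8 + z)*(-1/3 + z))
b = 33124/9 (b = (-8/3 + 5**2 + (23/3)*5)**2 = (-8/3 + 25 + 115/3)**2 = (182/3)**2 = 33124/9 ≈ 3680.4)
(b - 46622)*(-48153 + 12752) = (33124/9 - 46622)*(-48153 + 12752) = -386474/9*(-35401) = 13681566074/9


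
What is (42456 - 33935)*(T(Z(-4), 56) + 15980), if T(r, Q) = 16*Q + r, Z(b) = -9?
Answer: 143723707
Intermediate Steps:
T(r, Q) = r + 16*Q
(42456 - 33935)*(T(Z(-4), 56) + 15980) = (42456 - 33935)*((-9 + 16*56) + 15980) = 8521*((-9 + 896) + 15980) = 8521*(887 + 15980) = 8521*16867 = 143723707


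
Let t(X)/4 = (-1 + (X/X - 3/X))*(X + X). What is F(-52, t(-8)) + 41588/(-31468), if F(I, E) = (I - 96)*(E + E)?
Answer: 55876771/7867 ≈ 7102.7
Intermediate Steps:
t(X) = -24 (t(X) = 4*((-1 + (X/X - 3/X))*(X + X)) = 4*((-1 + (1 - 3/X))*(2*X)) = 4*((-3/X)*(2*X)) = 4*(-6) = -24)
F(I, E) = 2*E*(-96 + I) (F(I, E) = (-96 + I)*(2*E) = 2*E*(-96 + I))
F(-52, t(-8)) + 41588/(-31468) = 2*(-24)*(-96 - 52) + 41588/(-31468) = 2*(-24)*(-148) + 41588*(-1/31468) = 7104 - 10397/7867 = 55876771/7867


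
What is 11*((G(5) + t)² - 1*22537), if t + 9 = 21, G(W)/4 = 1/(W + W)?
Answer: -6155391/25 ≈ -2.4622e+5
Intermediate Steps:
G(W) = 2/W (G(W) = 4/(W + W) = 4/((2*W)) = 4*(1/(2*W)) = 2/W)
t = 12 (t = -9 + 21 = 12)
11*((G(5) + t)² - 1*22537) = 11*((2/5 + 12)² - 1*22537) = 11*((2*(⅕) + 12)² - 22537) = 11*((⅖ + 12)² - 22537) = 11*((62/5)² - 22537) = 11*(3844/25 - 22537) = 11*(-559581/25) = -6155391/25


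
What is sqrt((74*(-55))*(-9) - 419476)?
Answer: I*sqrt(382846) ≈ 618.75*I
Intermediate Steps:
sqrt((74*(-55))*(-9) - 419476) = sqrt(-4070*(-9) - 419476) = sqrt(36630 - 419476) = sqrt(-382846) = I*sqrt(382846)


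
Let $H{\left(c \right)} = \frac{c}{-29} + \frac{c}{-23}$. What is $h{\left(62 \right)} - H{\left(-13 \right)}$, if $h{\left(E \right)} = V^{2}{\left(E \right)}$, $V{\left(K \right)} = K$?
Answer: $\frac{2563272}{667} \approx 3843.0$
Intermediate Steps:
$H{\left(c \right)} = - \frac{52 c}{667}$ ($H{\left(c \right)} = c \left(- \frac{1}{29}\right) + c \left(- \frac{1}{23}\right) = - \frac{c}{29} - \frac{c}{23} = - \frac{52 c}{667}$)
$h{\left(E \right)} = E^{2}$
$h{\left(62 \right)} - H{\left(-13 \right)} = 62^{2} - \left(- \frac{52}{667}\right) \left(-13\right) = 3844 - \frac{676}{667} = \frac{2563272}{667}$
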